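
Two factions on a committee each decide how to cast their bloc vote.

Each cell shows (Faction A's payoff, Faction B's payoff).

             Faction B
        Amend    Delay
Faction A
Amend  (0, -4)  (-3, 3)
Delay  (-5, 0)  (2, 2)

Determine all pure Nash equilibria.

Pure NE: (Delay, Delay)

Check each profile: it is a Nash equilibrium iff no player can strictly gain by switching unilaterally.
(Amend, Amend): Faction B can switch to Delay (-4 → 3). Not NE.
(Amend, Delay): Faction A can switch to Delay (-3 → 2). Not NE.
(Delay, Amend): Faction A can switch to Amend (-5 → 0). Not NE.
(Delay, Delay): Faction A gets 2, best alternative -3; Faction B gets 2, best alternative 0. No profitable deviation — NE.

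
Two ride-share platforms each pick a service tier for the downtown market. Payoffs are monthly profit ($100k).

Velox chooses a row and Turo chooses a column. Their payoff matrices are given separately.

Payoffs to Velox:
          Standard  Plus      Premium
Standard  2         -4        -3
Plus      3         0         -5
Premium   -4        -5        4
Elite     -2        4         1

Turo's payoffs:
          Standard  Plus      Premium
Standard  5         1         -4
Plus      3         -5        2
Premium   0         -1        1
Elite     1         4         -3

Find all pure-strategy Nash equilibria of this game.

(Plus, Standard) and (Premium, Premium) and (Elite, Plus)

Mark each player's best response to every combination of opponents' strategies; a profile where every player is best-responding is a pure Nash equilibrium.
Velox against Standard: payoffs 2, 3, -4, -2 → best response Plus.
Velox against Plus: payoffs -4, 0, -5, 4 → best response Elite.
Velox against Premium: payoffs -3, -5, 4, 1 → best response Premium.
Turo against Standard: payoffs 5, 1, -4 → best response Standard.
Turo against Plus: payoffs 3, -5, 2 → best response Standard.
Turo against Premium: payoffs 0, -1, 1 → best response Premium.
Turo against Elite: payoffs 1, 4, -3 → best response Plus.
Mutual best responses: (Plus, Standard); (Premium, Premium); (Elite, Plus).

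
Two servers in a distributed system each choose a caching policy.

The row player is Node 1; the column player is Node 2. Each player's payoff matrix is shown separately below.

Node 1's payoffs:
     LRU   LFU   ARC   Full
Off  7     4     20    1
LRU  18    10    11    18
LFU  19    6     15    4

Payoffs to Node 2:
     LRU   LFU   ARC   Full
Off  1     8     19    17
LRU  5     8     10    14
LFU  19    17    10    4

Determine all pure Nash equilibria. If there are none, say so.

(Off, LRU): Node 1 can switch to LRU (7 → 18). Not NE.
(Off, LFU): Node 1 can switch to LRU (4 → 10). Not NE.
(Off, ARC): Node 1 gets 20, best alternative 15; Node 2 gets 19, best alternative 17. No profitable deviation — NE.
(Off, Full): Node 1 can switch to LRU (1 → 18). Not NE.
(LRU, LRU): Node 1 can switch to LFU (18 → 19). Not NE.
(LRU, LFU): Node 2 can switch to ARC (8 → 10). Not NE.
(LRU, ARC): Node 1 can switch to Off (11 → 20). Not NE.
(LRU, Full): Node 1 gets 18, best alternative 4; Node 2 gets 14, best alternative 10. No profitable deviation — NE.
(LFU, LRU): Node 1 gets 19, best alternative 18; Node 2 gets 19, best alternative 17. No profitable deviation — NE.
(The remaining 3 profiles each have a profitable deviation by the same check.)

Pure-strategy Nash equilibria: (Off, ARC) and (LRU, Full) and (LFU, LRU)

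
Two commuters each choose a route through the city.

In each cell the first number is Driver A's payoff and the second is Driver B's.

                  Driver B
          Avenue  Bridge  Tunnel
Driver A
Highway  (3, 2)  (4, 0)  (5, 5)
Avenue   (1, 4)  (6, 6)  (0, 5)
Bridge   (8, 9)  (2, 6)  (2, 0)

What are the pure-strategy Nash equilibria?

Pure-strategy Nash equilibria: (Highway, Tunnel); (Avenue, Bridge); (Bridge, Avenue)

Driver A against Avenue: payoffs 3, 1, 8 → best response Bridge.
Driver A against Bridge: payoffs 4, 6, 2 → best response Avenue.
Driver A against Tunnel: payoffs 5, 0, 2 → best response Highway.
Driver B against Highway: payoffs 2, 0, 5 → best response Tunnel.
Driver B against Avenue: payoffs 4, 6, 5 → best response Bridge.
Driver B against Bridge: payoffs 9, 6, 0 → best response Avenue.
Mutual best responses: (Highway, Tunnel); (Avenue, Bridge); (Bridge, Avenue).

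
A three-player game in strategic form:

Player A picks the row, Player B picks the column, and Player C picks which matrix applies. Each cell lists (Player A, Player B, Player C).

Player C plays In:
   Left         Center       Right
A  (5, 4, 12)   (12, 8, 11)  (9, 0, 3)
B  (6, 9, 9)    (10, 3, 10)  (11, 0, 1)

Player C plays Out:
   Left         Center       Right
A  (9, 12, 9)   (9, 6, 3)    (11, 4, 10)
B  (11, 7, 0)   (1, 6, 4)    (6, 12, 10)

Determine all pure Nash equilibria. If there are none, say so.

Check each profile: it is a Nash equilibrium iff no player can strictly gain by switching unilaterally.
(A, Left, In): Player A can switch to B (5 → 6). Not NE.
(A, Left, Out): Player A can switch to B (9 → 11). Not NE.
(A, Center, In): Player A gets 12, best alternative 10; Player B gets 8, best alternative 4; Player C gets 11, best alternative 3. No profitable deviation — NE.
(A, Center, Out): Player B can switch to Left (6 → 12). Not NE.
(A, Right, In): Player A can switch to B (9 → 11). Not NE.
(A, Right, Out): Player B can switch to Left (4 → 12). Not NE.
(B, Left, In): Player A gets 6, best alternative 5; Player B gets 9, best alternative 3; Player C gets 9, best alternative 0. No profitable deviation — NE.
(B, Left, Out): Player B can switch to Right (7 → 12). Not NE.
(B, Center, In): Player A can switch to A (10 → 12). Not NE.
(B, Center, Out): Player A can switch to A (1 → 9). Not NE.
(B, Right, In): Player B can switch to Left (0 → 9). Not NE.
(B, Right, Out): Player A can switch to A (6 → 11). Not NE.

(A, Center, In), (B, Left, In)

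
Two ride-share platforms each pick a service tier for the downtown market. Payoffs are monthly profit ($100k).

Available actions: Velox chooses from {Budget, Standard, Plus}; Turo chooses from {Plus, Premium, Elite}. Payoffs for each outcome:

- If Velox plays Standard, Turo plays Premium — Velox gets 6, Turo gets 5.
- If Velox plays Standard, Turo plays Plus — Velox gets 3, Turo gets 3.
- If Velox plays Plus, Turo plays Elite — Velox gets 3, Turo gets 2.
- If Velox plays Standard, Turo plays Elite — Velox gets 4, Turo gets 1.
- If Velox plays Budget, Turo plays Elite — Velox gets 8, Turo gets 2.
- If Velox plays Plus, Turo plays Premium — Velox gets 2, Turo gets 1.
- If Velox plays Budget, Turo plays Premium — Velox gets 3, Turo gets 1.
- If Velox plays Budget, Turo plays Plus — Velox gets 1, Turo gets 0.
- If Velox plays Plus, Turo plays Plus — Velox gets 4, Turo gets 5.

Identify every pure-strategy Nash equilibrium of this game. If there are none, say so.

(Budget, Elite); (Standard, Premium); (Plus, Plus)

Velox against Plus: payoffs 1, 3, 4 → best response Plus.
Velox against Premium: payoffs 3, 6, 2 → best response Standard.
Velox against Elite: payoffs 8, 4, 3 → best response Budget.
Turo against Budget: payoffs 0, 1, 2 → best response Elite.
Turo against Standard: payoffs 3, 5, 1 → best response Premium.
Turo against Plus: payoffs 5, 1, 2 → best response Plus.
Mutual best responses: (Budget, Elite); (Standard, Premium); (Plus, Plus).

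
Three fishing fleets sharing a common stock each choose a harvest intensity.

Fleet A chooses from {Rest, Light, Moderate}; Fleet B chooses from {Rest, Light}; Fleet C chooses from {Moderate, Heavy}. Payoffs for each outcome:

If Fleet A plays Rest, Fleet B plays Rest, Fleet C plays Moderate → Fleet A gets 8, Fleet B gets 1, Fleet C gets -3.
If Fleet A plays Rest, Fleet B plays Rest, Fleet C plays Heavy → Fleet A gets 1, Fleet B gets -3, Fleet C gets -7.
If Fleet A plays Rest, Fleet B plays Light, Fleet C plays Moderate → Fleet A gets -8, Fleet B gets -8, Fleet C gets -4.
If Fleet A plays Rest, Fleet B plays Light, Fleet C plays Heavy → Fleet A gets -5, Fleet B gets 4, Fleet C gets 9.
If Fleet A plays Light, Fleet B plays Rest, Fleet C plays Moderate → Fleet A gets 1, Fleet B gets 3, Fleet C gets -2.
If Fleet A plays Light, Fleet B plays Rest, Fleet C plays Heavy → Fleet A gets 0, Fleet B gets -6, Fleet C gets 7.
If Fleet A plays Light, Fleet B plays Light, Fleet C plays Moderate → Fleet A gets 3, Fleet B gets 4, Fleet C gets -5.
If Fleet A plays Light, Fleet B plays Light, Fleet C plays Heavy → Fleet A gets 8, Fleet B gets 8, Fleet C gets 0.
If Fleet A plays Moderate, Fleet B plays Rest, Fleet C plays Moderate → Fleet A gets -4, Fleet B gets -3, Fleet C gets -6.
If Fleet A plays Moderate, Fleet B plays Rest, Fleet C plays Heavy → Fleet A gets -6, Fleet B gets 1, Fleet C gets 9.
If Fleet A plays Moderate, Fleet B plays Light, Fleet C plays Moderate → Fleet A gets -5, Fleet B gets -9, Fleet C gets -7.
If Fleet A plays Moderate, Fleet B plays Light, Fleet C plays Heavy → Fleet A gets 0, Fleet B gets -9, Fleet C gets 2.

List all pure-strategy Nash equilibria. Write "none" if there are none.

Check each profile: it is a Nash equilibrium iff no player can strictly gain by switching unilaterally.
(Rest, Rest, Moderate): Fleet A gets 8, best alternative 1; Fleet B gets 1, best alternative -8; Fleet C gets -3, best alternative -7. No profitable deviation — NE.
(Rest, Rest, Heavy): Fleet B can switch to Light (-3 → 4). Not NE.
(Rest, Light, Moderate): Fleet A can switch to Light (-8 → 3). Not NE.
(Rest, Light, Heavy): Fleet A can switch to Light (-5 → 8). Not NE.
(Light, Rest, Moderate): Fleet A can switch to Rest (1 → 8). Not NE.
(Light, Rest, Heavy): Fleet A can switch to Rest (0 → 1). Not NE.
(Light, Light, Moderate): Fleet C can switch to Heavy (-5 → 0). Not NE.
(Light, Light, Heavy): Fleet A gets 8, best alternative 0; Fleet B gets 8, best alternative -6; Fleet C gets 0, best alternative -5. No profitable deviation — NE.
(Moderate, Rest, Moderate): Fleet A can switch to Rest (-4 → 8). Not NE.
(Moderate, Rest, Heavy): Fleet A can switch to Rest (-6 → 1). Not NE.
(Moderate, Light, Moderate): Fleet A can switch to Light (-5 → 3). Not NE.
(Moderate, Light, Heavy): Fleet A can switch to Light (0 → 8). Not NE.

The pure Nash equilibria are (Rest, Rest, Moderate) and (Light, Light, Heavy).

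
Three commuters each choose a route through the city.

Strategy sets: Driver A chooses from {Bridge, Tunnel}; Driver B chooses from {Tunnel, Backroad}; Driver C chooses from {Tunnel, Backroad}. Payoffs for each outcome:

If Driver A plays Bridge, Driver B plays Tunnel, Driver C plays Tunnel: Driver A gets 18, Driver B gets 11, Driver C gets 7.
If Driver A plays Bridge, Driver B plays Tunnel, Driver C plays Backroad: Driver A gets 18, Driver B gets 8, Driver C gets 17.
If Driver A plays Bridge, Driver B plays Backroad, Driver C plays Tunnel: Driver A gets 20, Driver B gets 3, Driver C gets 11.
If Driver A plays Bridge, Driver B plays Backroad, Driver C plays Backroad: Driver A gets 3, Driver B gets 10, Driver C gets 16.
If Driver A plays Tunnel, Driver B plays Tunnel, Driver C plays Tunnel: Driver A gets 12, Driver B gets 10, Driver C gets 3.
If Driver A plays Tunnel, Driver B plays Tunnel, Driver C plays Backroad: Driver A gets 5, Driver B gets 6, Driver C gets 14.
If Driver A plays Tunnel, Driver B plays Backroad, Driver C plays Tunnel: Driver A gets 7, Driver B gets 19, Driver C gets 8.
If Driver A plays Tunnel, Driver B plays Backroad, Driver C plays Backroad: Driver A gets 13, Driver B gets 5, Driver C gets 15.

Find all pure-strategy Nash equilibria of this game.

For each player, find the best response to each opponent profile; mutual best responses are the pure NE.
Driver A against (Tunnel, Tunnel): payoffs 18, 12 → best response Bridge.
Driver A against (Tunnel, Backroad): payoffs 18, 5 → best response Bridge.
Driver A against (Backroad, Tunnel): payoffs 20, 7 → best response Bridge.
Driver A against (Backroad, Backroad): payoffs 3, 13 → best response Tunnel.
Driver B against (Bridge, Tunnel): payoffs 11, 3 → best response Tunnel.
Driver B against (Bridge, Backroad): payoffs 8, 10 → best response Backroad.
Driver B against (Tunnel, Tunnel): payoffs 10, 19 → best response Backroad.
Driver B against (Tunnel, Backroad): payoffs 6, 5 → best response Tunnel.
Driver C against (Bridge, Tunnel): payoffs 7, 17 → best response Backroad.
Driver C against (Bridge, Backroad): payoffs 11, 16 → best response Backroad.
Driver C against (Tunnel, Tunnel): payoffs 3, 14 → best response Backroad.
Driver C against (Tunnel, Backroad): payoffs 8, 15 → best response Backroad.
No profile is a mutual best response for all players.

none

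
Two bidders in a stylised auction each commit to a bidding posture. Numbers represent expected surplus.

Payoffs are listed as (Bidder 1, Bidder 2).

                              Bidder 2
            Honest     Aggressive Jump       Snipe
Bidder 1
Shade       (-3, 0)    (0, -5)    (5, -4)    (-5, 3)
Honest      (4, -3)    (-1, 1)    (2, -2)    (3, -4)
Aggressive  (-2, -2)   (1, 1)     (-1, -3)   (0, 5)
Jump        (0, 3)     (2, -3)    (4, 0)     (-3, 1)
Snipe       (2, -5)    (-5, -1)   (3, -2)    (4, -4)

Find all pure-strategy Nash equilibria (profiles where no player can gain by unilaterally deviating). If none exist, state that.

No pure-strategy Nash equilibrium.

Bidder 1 against Honest: payoffs -3, 4, -2, 0, 2 → best response Honest.
Bidder 1 against Aggressive: payoffs 0, -1, 1, 2, -5 → best response Jump.
Bidder 1 against Jump: payoffs 5, 2, -1, 4, 3 → best response Shade.
Bidder 1 against Snipe: payoffs -5, 3, 0, -3, 4 → best response Snipe.
Bidder 2 against Shade: payoffs 0, -5, -4, 3 → best response Snipe.
Bidder 2 against Honest: payoffs -3, 1, -2, -4 → best response Aggressive.
Bidder 2 against Aggressive: payoffs -2, 1, -3, 5 → best response Snipe.
Bidder 2 against Jump: payoffs 3, -3, 0, 1 → best response Honest.
Bidder 2 against Snipe: payoffs -5, -1, -2, -4 → best response Aggressive.
No profile is a mutual best response for all players.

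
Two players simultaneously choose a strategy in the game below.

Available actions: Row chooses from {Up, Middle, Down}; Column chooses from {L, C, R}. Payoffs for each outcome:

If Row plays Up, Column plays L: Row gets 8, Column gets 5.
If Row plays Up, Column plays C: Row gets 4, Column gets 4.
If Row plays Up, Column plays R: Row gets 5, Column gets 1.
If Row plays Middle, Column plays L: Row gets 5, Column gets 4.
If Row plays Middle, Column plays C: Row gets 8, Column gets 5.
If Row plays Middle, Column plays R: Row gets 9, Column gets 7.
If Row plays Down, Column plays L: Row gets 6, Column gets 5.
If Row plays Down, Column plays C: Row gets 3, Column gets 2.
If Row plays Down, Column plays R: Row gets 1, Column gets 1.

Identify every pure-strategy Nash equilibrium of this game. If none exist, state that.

Check each profile: it is a Nash equilibrium iff no player can strictly gain by switching unilaterally.
(Up, L): Row gets 8, best alternative 6; Column gets 5, best alternative 4. No profitable deviation — NE.
(Up, C): Row can switch to Middle (4 → 8). Not NE.
(Up, R): Row can switch to Middle (5 → 9). Not NE.
(Middle, L): Row can switch to Up (5 → 8). Not NE.
(Middle, C): Column can switch to R (5 → 7). Not NE.
(Middle, R): Row gets 9, best alternative 5; Column gets 7, best alternative 5. No profitable deviation — NE.
(Down, L): Row can switch to Up (6 → 8). Not NE.
(Down, C): Row can switch to Up (3 → 4). Not NE.
(The remaining 1 profile has a profitable deviation by the same check.)

(Up, L); (Middle, R)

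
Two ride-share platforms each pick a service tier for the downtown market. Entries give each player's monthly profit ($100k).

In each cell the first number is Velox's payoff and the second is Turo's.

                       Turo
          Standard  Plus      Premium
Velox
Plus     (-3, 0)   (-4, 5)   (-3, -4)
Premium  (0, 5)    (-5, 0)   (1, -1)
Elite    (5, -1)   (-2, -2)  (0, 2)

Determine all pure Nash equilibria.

No pure-strategy Nash equilibrium.

Velox against Standard: payoffs -3, 0, 5 → best response Elite.
Velox against Plus: payoffs -4, -5, -2 → best response Elite.
Velox against Premium: payoffs -3, 1, 0 → best response Premium.
Turo against Plus: payoffs 0, 5, -4 → best response Plus.
Turo against Premium: payoffs 5, 0, -1 → best response Standard.
Turo against Elite: payoffs -1, -2, 2 → best response Premium.
No profile is a mutual best response for all players.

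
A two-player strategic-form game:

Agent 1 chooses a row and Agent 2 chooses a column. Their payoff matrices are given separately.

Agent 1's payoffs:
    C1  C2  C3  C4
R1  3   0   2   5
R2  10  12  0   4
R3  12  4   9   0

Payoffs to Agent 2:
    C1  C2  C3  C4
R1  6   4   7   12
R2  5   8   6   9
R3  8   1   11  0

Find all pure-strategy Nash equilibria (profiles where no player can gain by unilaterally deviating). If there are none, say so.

(R1, C4); (R3, C3)

Agent 1 against C1: payoffs 3, 10, 12 → best response R3.
Agent 1 against C2: payoffs 0, 12, 4 → best response R2.
Agent 1 against C3: payoffs 2, 0, 9 → best response R3.
Agent 1 against C4: payoffs 5, 4, 0 → best response R1.
Agent 2 against R1: payoffs 6, 4, 7, 12 → best response C4.
Agent 2 against R2: payoffs 5, 8, 6, 9 → best response C4.
Agent 2 against R3: payoffs 8, 1, 11, 0 → best response C3.
Mutual best responses: (R1, C4); (R3, C3).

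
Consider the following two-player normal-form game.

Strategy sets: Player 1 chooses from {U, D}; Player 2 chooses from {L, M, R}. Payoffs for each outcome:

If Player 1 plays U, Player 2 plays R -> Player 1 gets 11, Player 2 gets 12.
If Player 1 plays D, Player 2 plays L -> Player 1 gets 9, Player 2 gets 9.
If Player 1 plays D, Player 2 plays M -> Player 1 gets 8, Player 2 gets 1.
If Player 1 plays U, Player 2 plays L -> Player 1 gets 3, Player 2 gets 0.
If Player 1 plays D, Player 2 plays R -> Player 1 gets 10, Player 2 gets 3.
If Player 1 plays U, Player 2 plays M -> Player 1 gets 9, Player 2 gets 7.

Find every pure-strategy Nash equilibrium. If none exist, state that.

For each strategy profile, look for a profitable unilateral deviation.
(U, L): Player 1 can switch to D (3 → 9). Not NE.
(U, M): Player 2 can switch to R (7 → 12). Not NE.
(U, R): Player 1 gets 11, best alternative 10; Player 2 gets 12, best alternative 7. No profitable deviation — NE.
(D, L): Player 1 gets 9, best alternative 3; Player 2 gets 9, best alternative 3. No profitable deviation — NE.
(D, M): Player 1 can switch to U (8 → 9). Not NE.
(D, R): Player 1 can switch to U (10 → 11). Not NE.

Pure-strategy Nash equilibria: (U, R), (D, L)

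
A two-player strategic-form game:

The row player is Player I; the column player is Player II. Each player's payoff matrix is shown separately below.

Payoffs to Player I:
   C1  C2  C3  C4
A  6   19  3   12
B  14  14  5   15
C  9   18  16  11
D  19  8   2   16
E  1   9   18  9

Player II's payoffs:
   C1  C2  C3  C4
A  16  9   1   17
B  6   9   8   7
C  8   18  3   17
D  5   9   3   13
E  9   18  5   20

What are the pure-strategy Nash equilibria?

(A, C1): Player I can switch to B (6 → 14). Not NE.
(A, C2): Player II can switch to C1 (9 → 16). Not NE.
(A, C3): Player I can switch to B (3 → 5). Not NE.
(A, C4): Player I can switch to B (12 → 15). Not NE.
(B, C1): Player I can switch to D (14 → 19). Not NE.
(B, C2): Player I can switch to A (14 → 19). Not NE.
(B, C3): Player I can switch to C (5 → 16). Not NE.
(B, C4): Player I can switch to D (15 → 16). Not NE.
(C, C1): Player I can switch to B (9 → 14). Not NE.
(C, C2): Player I can switch to A (18 → 19). Not NE.
(D, C4): Player I gets 16, best alternative 15; Player II gets 13, best alternative 9. No profitable deviation — NE.
(The remaining 9 profiles each have a profitable deviation by the same check.)

(D, C4)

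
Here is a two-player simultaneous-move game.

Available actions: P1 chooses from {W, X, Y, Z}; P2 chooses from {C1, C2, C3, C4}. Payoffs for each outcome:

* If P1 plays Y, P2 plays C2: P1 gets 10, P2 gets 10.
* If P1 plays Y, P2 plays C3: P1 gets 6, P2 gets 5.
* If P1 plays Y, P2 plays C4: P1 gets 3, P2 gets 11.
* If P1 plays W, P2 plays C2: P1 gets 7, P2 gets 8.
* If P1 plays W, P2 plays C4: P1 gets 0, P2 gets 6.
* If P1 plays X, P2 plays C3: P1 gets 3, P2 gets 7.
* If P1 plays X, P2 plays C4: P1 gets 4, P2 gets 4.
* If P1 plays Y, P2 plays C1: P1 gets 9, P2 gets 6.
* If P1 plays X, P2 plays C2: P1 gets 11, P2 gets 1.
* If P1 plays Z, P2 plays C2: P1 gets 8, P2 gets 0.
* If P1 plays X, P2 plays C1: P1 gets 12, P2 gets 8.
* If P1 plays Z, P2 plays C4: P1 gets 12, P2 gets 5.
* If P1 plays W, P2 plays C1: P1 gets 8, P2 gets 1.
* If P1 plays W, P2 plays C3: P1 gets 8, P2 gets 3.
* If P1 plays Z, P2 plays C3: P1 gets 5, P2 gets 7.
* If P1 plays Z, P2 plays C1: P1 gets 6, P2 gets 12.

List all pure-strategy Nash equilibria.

P1 against C1: payoffs 8, 12, 9, 6 → best response X.
P1 against C2: payoffs 7, 11, 10, 8 → best response X.
P1 against C3: payoffs 8, 3, 6, 5 → best response W.
P1 against C4: payoffs 0, 4, 3, 12 → best response Z.
P2 against W: payoffs 1, 8, 3, 6 → best response C2.
P2 against X: payoffs 8, 1, 7, 4 → best response C1.
P2 against Y: payoffs 6, 10, 5, 11 → best response C4.
P2 against Z: payoffs 12, 0, 7, 5 → best response C1.
Mutual best responses: (X, C1).

(X, C1)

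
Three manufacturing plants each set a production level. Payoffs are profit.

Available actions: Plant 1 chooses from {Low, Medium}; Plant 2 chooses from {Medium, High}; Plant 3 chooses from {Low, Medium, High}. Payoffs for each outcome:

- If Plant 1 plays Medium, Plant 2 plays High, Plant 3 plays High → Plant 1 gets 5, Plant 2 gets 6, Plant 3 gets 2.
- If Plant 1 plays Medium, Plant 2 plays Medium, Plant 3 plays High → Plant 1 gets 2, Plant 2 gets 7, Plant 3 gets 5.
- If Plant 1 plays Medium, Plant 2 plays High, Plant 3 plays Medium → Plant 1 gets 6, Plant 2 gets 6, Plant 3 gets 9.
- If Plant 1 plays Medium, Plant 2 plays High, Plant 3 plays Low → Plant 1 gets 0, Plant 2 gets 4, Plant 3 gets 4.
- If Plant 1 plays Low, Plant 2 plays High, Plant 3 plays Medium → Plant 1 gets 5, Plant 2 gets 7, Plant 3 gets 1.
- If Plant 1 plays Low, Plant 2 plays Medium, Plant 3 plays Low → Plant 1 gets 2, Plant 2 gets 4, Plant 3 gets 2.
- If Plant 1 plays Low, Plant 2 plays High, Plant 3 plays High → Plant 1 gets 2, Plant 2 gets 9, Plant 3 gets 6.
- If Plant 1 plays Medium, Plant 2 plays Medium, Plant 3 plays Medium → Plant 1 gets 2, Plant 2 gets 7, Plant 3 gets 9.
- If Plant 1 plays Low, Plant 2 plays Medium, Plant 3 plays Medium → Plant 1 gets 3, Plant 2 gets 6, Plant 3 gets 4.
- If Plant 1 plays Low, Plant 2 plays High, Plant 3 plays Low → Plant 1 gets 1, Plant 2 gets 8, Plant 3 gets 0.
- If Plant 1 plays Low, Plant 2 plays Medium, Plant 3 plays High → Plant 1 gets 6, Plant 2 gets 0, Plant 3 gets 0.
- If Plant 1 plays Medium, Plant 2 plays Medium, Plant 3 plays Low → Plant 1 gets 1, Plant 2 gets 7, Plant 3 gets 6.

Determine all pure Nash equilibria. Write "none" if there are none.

none

Mark each player's best response to every combination of opponents' strategies; a profile where every player is best-responding is a pure Nash equilibrium.
Plant 1 against (Medium, Low): payoffs 2, 1 → best response Low.
Plant 1 against (Medium, Medium): payoffs 3, 2 → best response Low.
Plant 1 against (Medium, High): payoffs 6, 2 → best response Low.
Plant 1 against (High, Low): payoffs 1, 0 → best response Low.
Plant 1 against (High, Medium): payoffs 5, 6 → best response Medium.
Plant 1 against (High, High): payoffs 2, 5 → best response Medium.
Plant 2 against (Low, Low): payoffs 4, 8 → best response High.
Plant 2 against (Low, Medium): payoffs 6, 7 → best response High.
Plant 2 against (Low, High): payoffs 0, 9 → best response High.
Plant 2 against (Medium, Low): payoffs 7, 4 → best response Medium.
Plant 2 against (Medium, Medium): payoffs 7, 6 → best response Medium.
Plant 2 against (Medium, High): payoffs 7, 6 → best response Medium.
Plant 3 against (Low, Medium): payoffs 2, 4, 0 → best response Medium.
Plant 3 against (Low, High): payoffs 0, 1, 6 → best response High.
Plant 3 against (Medium, Medium): payoffs 6, 9, 5 → best response Medium.
Plant 3 against (Medium, High): payoffs 4, 9, 2 → best response Medium.
No profile is a mutual best response for all players.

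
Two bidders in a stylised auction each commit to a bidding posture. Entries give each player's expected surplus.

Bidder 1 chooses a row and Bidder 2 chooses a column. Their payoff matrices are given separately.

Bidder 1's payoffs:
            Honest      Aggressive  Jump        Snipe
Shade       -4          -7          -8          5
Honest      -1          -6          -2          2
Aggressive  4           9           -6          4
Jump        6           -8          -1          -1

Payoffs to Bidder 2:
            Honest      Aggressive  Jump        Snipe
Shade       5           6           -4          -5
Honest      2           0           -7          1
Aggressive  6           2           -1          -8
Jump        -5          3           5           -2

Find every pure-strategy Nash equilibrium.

(Jump, Jump)

For each player, find the best response to each opponent profile; mutual best responses are the pure NE.
Bidder 1 against Honest: payoffs -4, -1, 4, 6 → best response Jump.
Bidder 1 against Aggressive: payoffs -7, -6, 9, -8 → best response Aggressive.
Bidder 1 against Jump: payoffs -8, -2, -6, -1 → best response Jump.
Bidder 1 against Snipe: payoffs 5, 2, 4, -1 → best response Shade.
Bidder 2 against Shade: payoffs 5, 6, -4, -5 → best response Aggressive.
Bidder 2 against Honest: payoffs 2, 0, -7, 1 → best response Honest.
Bidder 2 against Aggressive: payoffs 6, 2, -1, -8 → best response Honest.
Bidder 2 against Jump: payoffs -5, 3, 5, -2 → best response Jump.
Mutual best responses: (Jump, Jump).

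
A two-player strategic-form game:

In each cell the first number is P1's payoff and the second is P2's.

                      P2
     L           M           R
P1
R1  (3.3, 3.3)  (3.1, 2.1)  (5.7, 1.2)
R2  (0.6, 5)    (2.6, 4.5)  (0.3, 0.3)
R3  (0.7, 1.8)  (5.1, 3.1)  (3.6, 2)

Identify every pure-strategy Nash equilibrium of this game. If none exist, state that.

P1 against L: payoffs 3.3, 0.6, 0.7 → best response R1.
P1 against M: payoffs 3.1, 2.6, 5.1 → best response R3.
P1 against R: payoffs 5.7, 0.3, 3.6 → best response R1.
P2 against R1: payoffs 3.3, 2.1, 1.2 → best response L.
P2 against R2: payoffs 5, 4.5, 0.3 → best response L.
P2 against R3: payoffs 1.8, 3.1, 2 → best response M.
Mutual best responses: (R1, L); (R3, M).

(R1, L) and (R3, M)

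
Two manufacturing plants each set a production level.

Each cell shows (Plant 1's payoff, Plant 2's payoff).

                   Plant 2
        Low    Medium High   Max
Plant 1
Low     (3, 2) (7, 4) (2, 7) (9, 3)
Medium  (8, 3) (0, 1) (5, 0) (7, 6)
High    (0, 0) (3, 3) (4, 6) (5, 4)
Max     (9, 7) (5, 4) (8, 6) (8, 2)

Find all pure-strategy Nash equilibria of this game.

Mark each player's best response to every combination of opponents' strategies; a profile where every player is best-responding is a pure Nash equilibrium.
Plant 1 against Low: payoffs 3, 8, 0, 9 → best response Max.
Plant 1 against Medium: payoffs 7, 0, 3, 5 → best response Low.
Plant 1 against High: payoffs 2, 5, 4, 8 → best response Max.
Plant 1 against Max: payoffs 9, 7, 5, 8 → best response Low.
Plant 2 against Low: payoffs 2, 4, 7, 3 → best response High.
Plant 2 against Medium: payoffs 3, 1, 0, 6 → best response Max.
Plant 2 against High: payoffs 0, 3, 6, 4 → best response High.
Plant 2 against Max: payoffs 7, 4, 6, 2 → best response Low.
Mutual best responses: (Max, Low).

Pure NE: (Max, Low)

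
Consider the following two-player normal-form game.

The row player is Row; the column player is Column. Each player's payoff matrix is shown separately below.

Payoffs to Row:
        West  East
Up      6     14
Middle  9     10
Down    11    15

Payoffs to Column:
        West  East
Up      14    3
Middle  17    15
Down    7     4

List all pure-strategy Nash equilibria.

(Up, West): Row can switch to Middle (6 → 9). Not NE.
(Up, East): Row can switch to Down (14 → 15). Not NE.
(Middle, West): Row can switch to Down (9 → 11). Not NE.
(Middle, East): Row can switch to Up (10 → 14). Not NE.
(Down, West): Row gets 11, best alternative 9; Column gets 7, best alternative 4. No profitable deviation — NE.
(Down, East): Column can switch to West (4 → 7). Not NE.

Pure NE: (Down, West)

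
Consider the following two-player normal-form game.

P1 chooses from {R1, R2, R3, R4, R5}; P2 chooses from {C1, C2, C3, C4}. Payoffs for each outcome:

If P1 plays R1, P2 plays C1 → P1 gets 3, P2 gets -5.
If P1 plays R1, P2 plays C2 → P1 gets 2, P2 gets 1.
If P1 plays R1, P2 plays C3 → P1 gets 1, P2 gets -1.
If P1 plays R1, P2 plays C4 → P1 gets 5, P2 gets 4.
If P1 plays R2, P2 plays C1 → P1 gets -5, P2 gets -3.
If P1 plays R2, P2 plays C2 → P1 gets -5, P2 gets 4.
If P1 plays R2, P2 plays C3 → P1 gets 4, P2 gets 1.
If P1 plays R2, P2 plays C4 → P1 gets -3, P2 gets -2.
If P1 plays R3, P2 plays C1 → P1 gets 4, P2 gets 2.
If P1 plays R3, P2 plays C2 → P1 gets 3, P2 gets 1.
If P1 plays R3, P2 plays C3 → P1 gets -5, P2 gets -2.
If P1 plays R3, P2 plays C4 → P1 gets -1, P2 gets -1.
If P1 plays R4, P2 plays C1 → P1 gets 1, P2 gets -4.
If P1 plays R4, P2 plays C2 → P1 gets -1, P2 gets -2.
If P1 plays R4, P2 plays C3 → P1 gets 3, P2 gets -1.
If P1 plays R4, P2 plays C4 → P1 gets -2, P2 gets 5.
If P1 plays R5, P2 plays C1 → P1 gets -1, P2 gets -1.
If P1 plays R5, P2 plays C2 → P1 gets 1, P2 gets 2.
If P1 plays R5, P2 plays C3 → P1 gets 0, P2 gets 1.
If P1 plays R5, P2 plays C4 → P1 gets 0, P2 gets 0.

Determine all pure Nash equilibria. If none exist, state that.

(R1, C4); (R3, C1)

(R1, C1): P1 can switch to R3 (3 → 4). Not NE.
(R1, C2): P1 can switch to R3 (2 → 3). Not NE.
(R1, C3): P1 can switch to R2 (1 → 4). Not NE.
(R1, C4): P1 gets 5, best alternative 0; P2 gets 4, best alternative 1. No profitable deviation — NE.
(R2, C1): P1 can switch to R1 (-5 → 3). Not NE.
(R2, C2): P1 can switch to R1 (-5 → 2). Not NE.
(R2, C3): P2 can switch to C2 (1 → 4). Not NE.
(R3, C1): P1 gets 4, best alternative 3; P2 gets 2, best alternative 1. No profitable deviation — NE.
(The remaining 12 profiles each have a profitable deviation by the same check.)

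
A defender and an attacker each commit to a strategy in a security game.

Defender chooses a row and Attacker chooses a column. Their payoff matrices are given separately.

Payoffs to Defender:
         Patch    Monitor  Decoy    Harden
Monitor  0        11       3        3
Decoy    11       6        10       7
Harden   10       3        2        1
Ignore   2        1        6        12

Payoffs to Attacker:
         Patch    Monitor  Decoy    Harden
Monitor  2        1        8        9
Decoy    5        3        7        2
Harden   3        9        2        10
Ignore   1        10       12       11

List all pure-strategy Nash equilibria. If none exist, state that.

Pure NE: (Decoy, Decoy)

Mark each player's best response to every combination of opponents' strategies; a profile where every player is best-responding is a pure Nash equilibrium.
Defender against Patch: payoffs 0, 11, 10, 2 → best response Decoy.
Defender against Monitor: payoffs 11, 6, 3, 1 → best response Monitor.
Defender against Decoy: payoffs 3, 10, 2, 6 → best response Decoy.
Defender against Harden: payoffs 3, 7, 1, 12 → best response Ignore.
Attacker against Monitor: payoffs 2, 1, 8, 9 → best response Harden.
Attacker against Decoy: payoffs 5, 3, 7, 2 → best response Decoy.
Attacker against Harden: payoffs 3, 9, 2, 10 → best response Harden.
Attacker against Ignore: payoffs 1, 10, 12, 11 → best response Decoy.
Mutual best responses: (Decoy, Decoy).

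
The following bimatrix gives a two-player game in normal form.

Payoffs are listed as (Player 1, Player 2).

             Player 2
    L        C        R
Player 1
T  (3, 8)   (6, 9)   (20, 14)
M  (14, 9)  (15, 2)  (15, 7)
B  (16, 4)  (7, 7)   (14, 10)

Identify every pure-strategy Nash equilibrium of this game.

Player 1 against L: payoffs 3, 14, 16 → best response B.
Player 1 against C: payoffs 6, 15, 7 → best response M.
Player 1 against R: payoffs 20, 15, 14 → best response T.
Player 2 against T: payoffs 8, 9, 14 → best response R.
Player 2 against M: payoffs 9, 2, 7 → best response L.
Player 2 against B: payoffs 4, 7, 10 → best response R.
Mutual best responses: (T, R).

The unique pure-strategy Nash equilibrium is (T, R).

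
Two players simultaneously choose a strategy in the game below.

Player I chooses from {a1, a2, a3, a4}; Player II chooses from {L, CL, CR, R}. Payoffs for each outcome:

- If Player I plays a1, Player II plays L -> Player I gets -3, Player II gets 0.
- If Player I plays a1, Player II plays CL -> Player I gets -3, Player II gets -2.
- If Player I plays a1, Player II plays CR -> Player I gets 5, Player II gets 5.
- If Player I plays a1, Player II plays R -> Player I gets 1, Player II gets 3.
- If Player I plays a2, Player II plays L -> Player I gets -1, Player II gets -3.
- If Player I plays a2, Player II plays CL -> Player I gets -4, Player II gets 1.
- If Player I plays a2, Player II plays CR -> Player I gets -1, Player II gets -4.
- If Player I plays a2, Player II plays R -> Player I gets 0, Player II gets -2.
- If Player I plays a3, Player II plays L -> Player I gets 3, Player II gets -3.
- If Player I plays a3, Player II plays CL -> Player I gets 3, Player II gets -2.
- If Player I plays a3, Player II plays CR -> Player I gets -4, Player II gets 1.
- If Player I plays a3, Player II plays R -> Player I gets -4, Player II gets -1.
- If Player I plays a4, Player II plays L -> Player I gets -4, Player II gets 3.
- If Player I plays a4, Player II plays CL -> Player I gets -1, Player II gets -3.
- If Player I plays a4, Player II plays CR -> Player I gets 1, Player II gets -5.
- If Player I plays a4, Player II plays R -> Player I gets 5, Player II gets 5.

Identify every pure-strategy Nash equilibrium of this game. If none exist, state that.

Check each profile: it is a Nash equilibrium iff no player can strictly gain by switching unilaterally.
(a1, L): Player I can switch to a2 (-3 → -1). Not NE.
(a1, CL): Player I can switch to a3 (-3 → 3). Not NE.
(a1, CR): Player I gets 5, best alternative 1; Player II gets 5, best alternative 3. No profitable deviation — NE.
(a1, R): Player I can switch to a4 (1 → 5). Not NE.
(a2, L): Player I can switch to a3 (-1 → 3). Not NE.
(a2, CL): Player I can switch to a1 (-4 → -3). Not NE.
(a2, CR): Player I can switch to a1 (-1 → 5). Not NE.
(a2, R): Player I can switch to a1 (0 → 1). Not NE.
(a3, L): Player II can switch to CL (-3 → -2). Not NE.
(a4, R): Player I gets 5, best alternative 1; Player II gets 5, best alternative 3. No profitable deviation — NE.
(The remaining 6 profiles each have a profitable deviation by the same check.)

Pure-strategy Nash equilibria: (a1, CR) and (a4, R)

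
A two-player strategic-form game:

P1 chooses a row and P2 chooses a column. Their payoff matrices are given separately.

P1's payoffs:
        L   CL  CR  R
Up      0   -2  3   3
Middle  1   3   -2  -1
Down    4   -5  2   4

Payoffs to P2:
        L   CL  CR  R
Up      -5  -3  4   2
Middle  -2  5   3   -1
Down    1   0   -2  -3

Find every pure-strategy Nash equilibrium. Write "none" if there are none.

(Up, CR), (Middle, CL), (Down, L)

Check each profile: it is a Nash equilibrium iff no player can strictly gain by switching unilaterally.
(Up, L): P1 can switch to Middle (0 → 1). Not NE.
(Up, CL): P1 can switch to Middle (-2 → 3). Not NE.
(Up, CR): P1 gets 3, best alternative 2; P2 gets 4, best alternative 2. No profitable deviation — NE.
(Up, R): P1 can switch to Down (3 → 4). Not NE.
(Middle, L): P1 can switch to Down (1 → 4). Not NE.
(Middle, CL): P1 gets 3, best alternative -2; P2 gets 5, best alternative 3. No profitable deviation — NE.
(Middle, CR): P1 can switch to Up (-2 → 3). Not NE.
(Middle, R): P1 can switch to Up (-1 → 3). Not NE.
(Down, L): P1 gets 4, best alternative 1; P2 gets 1, best alternative 0. No profitable deviation — NE.
(Down, CL): P1 can switch to Up (-5 → -2). Not NE.
(Down, CR): P1 can switch to Up (2 → 3). Not NE.
(Down, R): P2 can switch to L (-3 → 1). Not NE.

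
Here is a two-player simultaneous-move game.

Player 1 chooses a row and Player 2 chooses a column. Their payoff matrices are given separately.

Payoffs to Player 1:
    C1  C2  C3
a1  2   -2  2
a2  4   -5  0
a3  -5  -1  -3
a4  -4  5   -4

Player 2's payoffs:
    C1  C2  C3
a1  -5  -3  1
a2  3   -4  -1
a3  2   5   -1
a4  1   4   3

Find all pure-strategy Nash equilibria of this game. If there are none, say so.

Pure-strategy Nash equilibria: (a1, C3), (a2, C1), (a4, C2)

(a1, C1): Player 1 can switch to a2 (2 → 4). Not NE.
(a1, C2): Player 1 can switch to a3 (-2 → -1). Not NE.
(a1, C3): Player 1 gets 2, best alternative 0; Player 2 gets 1, best alternative -3. No profitable deviation — NE.
(a2, C1): Player 1 gets 4, best alternative 2; Player 2 gets 3, best alternative -1. No profitable deviation — NE.
(a2, C2): Player 1 can switch to a1 (-5 → -2). Not NE.
(a2, C3): Player 1 can switch to a1 (0 → 2). Not NE.
(a3, C1): Player 1 can switch to a1 (-5 → 2). Not NE.
(a3, C2): Player 1 can switch to a4 (-1 → 5). Not NE.
(a3, C3): Player 1 can switch to a1 (-3 → 2). Not NE.
(a4, C1): Player 1 can switch to a1 (-4 → 2). Not NE.
(a4, C2): Player 1 gets 5, best alternative -1; Player 2 gets 4, best alternative 3. No profitable deviation — NE.
(a4, C3): Player 1 can switch to a1 (-4 → 2). Not NE.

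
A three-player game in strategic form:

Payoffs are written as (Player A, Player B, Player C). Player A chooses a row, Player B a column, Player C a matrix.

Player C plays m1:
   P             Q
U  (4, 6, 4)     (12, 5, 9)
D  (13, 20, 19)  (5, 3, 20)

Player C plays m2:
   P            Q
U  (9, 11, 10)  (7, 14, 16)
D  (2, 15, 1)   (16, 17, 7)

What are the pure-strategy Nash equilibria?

Pure NE: (D, P, m1)

For each strategy profile, look for a profitable unilateral deviation.
(U, P, m1): Player A can switch to D (4 → 13). Not NE.
(U, P, m2): Player B can switch to Q (11 → 14). Not NE.
(U, Q, m1): Player B can switch to P (5 → 6). Not NE.
(U, Q, m2): Player A can switch to D (7 → 16). Not NE.
(D, P, m1): Player A gets 13, best alternative 4; Player B gets 20, best alternative 3; Player C gets 19, best alternative 1. No profitable deviation — NE.
(D, P, m2): Player A can switch to U (2 → 9). Not NE.
(D, Q, m1): Player A can switch to U (5 → 12). Not NE.
(D, Q, m2): Player C can switch to m1 (7 → 20). Not NE.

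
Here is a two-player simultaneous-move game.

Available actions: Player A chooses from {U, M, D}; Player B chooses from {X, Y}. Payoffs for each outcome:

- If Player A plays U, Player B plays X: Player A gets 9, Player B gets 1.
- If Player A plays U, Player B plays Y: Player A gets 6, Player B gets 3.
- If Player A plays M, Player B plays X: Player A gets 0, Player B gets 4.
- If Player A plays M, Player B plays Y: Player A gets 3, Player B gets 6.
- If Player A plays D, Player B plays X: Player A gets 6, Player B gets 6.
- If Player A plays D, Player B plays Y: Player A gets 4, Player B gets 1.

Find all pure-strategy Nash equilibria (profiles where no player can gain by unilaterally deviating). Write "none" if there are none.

(U, X): Player B can switch to Y (1 → 3). Not NE.
(U, Y): Player A gets 6, best alternative 4; Player B gets 3, best alternative 1. No profitable deviation — NE.
(M, X): Player A can switch to U (0 → 9). Not NE.
(M, Y): Player A can switch to U (3 → 6). Not NE.
(D, X): Player A can switch to U (6 → 9). Not NE.
(D, Y): Player A can switch to U (4 → 6). Not NE.

Pure NE: (U, Y)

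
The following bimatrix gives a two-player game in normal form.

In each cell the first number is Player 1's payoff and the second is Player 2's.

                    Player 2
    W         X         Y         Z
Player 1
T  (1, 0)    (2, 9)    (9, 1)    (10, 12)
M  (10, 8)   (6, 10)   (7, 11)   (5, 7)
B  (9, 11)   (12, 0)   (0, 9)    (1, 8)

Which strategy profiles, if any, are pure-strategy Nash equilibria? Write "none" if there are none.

(T, W): Player 1 can switch to M (1 → 10). Not NE.
(T, X): Player 1 can switch to M (2 → 6). Not NE.
(T, Y): Player 2 can switch to X (1 → 9). Not NE.
(T, Z): Player 1 gets 10, best alternative 5; Player 2 gets 12, best alternative 9. No profitable deviation — NE.
(M, W): Player 2 can switch to X (8 → 10). Not NE.
(M, X): Player 1 can switch to B (6 → 12). Not NE.
(M, Y): Player 1 can switch to T (7 → 9). Not NE.
(M, Z): Player 1 can switch to T (5 → 10). Not NE.
(B, W): Player 1 can switch to M (9 → 10). Not NE.
(B, X): Player 2 can switch to W (0 → 11). Not NE.
(B, Y): Player 1 can switch to T (0 → 9). Not NE.
(The remaining 1 profile has a profitable deviation by the same check.)

(T, Z)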